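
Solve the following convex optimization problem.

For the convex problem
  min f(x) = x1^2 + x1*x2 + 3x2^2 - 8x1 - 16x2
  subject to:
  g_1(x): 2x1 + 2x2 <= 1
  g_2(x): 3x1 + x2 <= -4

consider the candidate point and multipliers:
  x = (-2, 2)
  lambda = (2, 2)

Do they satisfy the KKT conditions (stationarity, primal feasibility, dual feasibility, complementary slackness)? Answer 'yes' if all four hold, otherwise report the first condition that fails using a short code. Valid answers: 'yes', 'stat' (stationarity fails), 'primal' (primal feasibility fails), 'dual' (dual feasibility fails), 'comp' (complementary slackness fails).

Gradient of f: grad f(x) = Q x + c = (-10, -6)
Constraint values g_i(x) = a_i^T x - b_i:
  g_1((-2, 2)) = -1
  g_2((-2, 2)) = 0
Stationarity residual: grad f(x) + sum_i lambda_i a_i = (0, 0)
  -> stationarity OK
Primal feasibility (all g_i <= 0): OK
Dual feasibility (all lambda_i >= 0): OK
Complementary slackness (lambda_i * g_i(x) = 0 for all i): FAILS

Verdict: the first failing condition is complementary_slackness -> comp.

comp


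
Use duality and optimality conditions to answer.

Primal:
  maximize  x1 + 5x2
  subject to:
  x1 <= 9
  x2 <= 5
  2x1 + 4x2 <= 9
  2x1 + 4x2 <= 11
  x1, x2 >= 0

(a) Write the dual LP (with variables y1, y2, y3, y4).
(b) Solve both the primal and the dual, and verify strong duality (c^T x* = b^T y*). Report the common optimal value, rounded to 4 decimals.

The standard primal-dual pair for 'max c^T x s.t. A x <= b, x >= 0' is:
  Dual:  min b^T y  s.t.  A^T y >= c,  y >= 0.

So the dual LP is:
  minimize  9y1 + 5y2 + 9y3 + 11y4
  subject to:
    y1 + 2y3 + 2y4 >= 1
    y2 + 4y3 + 4y4 >= 5
    y1, y2, y3, y4 >= 0

Solving the primal: x* = (0, 2.25).
  primal value c^T x* = 11.25.
Solving the dual: y* = (0, 0, 1.25, 0).
  dual value b^T y* = 11.25.
Strong duality: c^T x* = b^T y*. Confirmed.

11.25


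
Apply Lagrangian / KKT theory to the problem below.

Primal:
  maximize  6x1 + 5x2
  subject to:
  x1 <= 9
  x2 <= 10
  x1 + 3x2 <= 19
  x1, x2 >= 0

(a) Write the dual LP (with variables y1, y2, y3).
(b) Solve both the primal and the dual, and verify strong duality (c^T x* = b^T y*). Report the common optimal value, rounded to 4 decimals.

The standard primal-dual pair for 'max c^T x s.t. A x <= b, x >= 0' is:
  Dual:  min b^T y  s.t.  A^T y >= c,  y >= 0.

So the dual LP is:
  minimize  9y1 + 10y2 + 19y3
  subject to:
    y1 + y3 >= 6
    y2 + 3y3 >= 5
    y1, y2, y3 >= 0

Solving the primal: x* = (9, 3.3333).
  primal value c^T x* = 70.6667.
Solving the dual: y* = (4.3333, 0, 1.6667).
  dual value b^T y* = 70.6667.
Strong duality: c^T x* = b^T y*. Confirmed.

70.6667


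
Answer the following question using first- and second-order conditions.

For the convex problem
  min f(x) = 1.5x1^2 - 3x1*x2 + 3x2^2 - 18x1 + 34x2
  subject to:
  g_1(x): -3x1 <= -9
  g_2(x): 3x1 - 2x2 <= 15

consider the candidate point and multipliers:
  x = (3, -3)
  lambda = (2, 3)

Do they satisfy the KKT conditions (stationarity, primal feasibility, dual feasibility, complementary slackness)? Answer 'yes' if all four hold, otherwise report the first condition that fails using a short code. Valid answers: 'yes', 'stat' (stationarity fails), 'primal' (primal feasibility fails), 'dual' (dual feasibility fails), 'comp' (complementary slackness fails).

Gradient of f: grad f(x) = Q x + c = (0, 7)
Constraint values g_i(x) = a_i^T x - b_i:
  g_1((3, -3)) = 0
  g_2((3, -3)) = 0
Stationarity residual: grad f(x) + sum_i lambda_i a_i = (3, 1)
  -> stationarity FAILS
Primal feasibility (all g_i <= 0): OK
Dual feasibility (all lambda_i >= 0): OK
Complementary slackness (lambda_i * g_i(x) = 0 for all i): OK

Verdict: the first failing condition is stationarity -> stat.

stat


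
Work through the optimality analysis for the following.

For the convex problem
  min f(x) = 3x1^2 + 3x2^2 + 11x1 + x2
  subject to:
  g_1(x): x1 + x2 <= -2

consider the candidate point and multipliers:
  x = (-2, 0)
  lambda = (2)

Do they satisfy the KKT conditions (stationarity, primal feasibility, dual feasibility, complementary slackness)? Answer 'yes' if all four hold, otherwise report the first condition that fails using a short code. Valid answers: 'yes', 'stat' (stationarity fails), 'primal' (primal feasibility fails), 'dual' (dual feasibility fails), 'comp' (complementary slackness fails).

Gradient of f: grad f(x) = Q x + c = (-1, 1)
Constraint values g_i(x) = a_i^T x - b_i:
  g_1((-2, 0)) = 0
Stationarity residual: grad f(x) + sum_i lambda_i a_i = (1, 3)
  -> stationarity FAILS
Primal feasibility (all g_i <= 0): OK
Dual feasibility (all lambda_i >= 0): OK
Complementary slackness (lambda_i * g_i(x) = 0 for all i): OK

Verdict: the first failing condition is stationarity -> stat.

stat


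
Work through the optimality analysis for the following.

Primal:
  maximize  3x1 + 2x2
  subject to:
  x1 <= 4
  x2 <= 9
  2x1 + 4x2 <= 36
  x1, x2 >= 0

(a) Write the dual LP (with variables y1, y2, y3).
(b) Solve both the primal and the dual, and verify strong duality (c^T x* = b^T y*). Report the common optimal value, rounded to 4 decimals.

The standard primal-dual pair for 'max c^T x s.t. A x <= b, x >= 0' is:
  Dual:  min b^T y  s.t.  A^T y >= c,  y >= 0.

So the dual LP is:
  minimize  4y1 + 9y2 + 36y3
  subject to:
    y1 + 2y3 >= 3
    y2 + 4y3 >= 2
    y1, y2, y3 >= 0

Solving the primal: x* = (4, 7).
  primal value c^T x* = 26.
Solving the dual: y* = (2, 0, 0.5).
  dual value b^T y* = 26.
Strong duality: c^T x* = b^T y*. Confirmed.

26


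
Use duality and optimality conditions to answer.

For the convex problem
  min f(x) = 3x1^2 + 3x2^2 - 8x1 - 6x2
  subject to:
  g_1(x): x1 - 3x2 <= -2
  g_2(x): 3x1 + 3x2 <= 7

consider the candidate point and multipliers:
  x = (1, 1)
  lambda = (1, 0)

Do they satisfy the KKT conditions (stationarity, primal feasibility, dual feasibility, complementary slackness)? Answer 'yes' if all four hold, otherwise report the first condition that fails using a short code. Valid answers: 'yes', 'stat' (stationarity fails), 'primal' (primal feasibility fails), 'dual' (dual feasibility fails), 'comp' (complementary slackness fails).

Gradient of f: grad f(x) = Q x + c = (-2, 0)
Constraint values g_i(x) = a_i^T x - b_i:
  g_1((1, 1)) = 0
  g_2((1, 1)) = -1
Stationarity residual: grad f(x) + sum_i lambda_i a_i = (-1, -3)
  -> stationarity FAILS
Primal feasibility (all g_i <= 0): OK
Dual feasibility (all lambda_i >= 0): OK
Complementary slackness (lambda_i * g_i(x) = 0 for all i): OK

Verdict: the first failing condition is stationarity -> stat.

stat


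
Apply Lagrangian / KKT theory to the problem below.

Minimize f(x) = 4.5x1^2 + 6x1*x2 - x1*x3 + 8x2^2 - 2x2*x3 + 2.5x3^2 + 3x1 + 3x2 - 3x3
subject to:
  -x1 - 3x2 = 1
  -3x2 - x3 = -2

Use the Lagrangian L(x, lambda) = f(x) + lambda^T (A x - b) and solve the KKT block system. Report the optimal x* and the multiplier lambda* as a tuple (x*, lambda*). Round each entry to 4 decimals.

Form the Lagrangian:
  L(x, lambda) = (1/2) x^T Q x + c^T x + lambda^T (A x - b)
Stationarity (grad_x L = 0): Q x + c + A^T lambda = 0.
Primal feasibility: A x = b.

This gives the KKT block system:
  [ Q   A^T ] [ x     ]   [-c ]
  [ A    0  ] [ lambda ] = [ b ]

Solving the linear system:
  x*      = (-1.21, 0.07, 1.79)
  lambda* = (-9.26, 7.02)
  f(x*)   = 7.255

x* = (-1.21, 0.07, 1.79), lambda* = (-9.26, 7.02)


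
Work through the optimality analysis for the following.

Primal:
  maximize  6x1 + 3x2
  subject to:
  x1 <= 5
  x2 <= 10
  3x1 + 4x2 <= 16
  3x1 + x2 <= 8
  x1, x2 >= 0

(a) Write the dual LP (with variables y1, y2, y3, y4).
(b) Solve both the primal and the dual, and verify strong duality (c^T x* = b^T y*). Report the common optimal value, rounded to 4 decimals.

The standard primal-dual pair for 'max c^T x s.t. A x <= b, x >= 0' is:
  Dual:  min b^T y  s.t.  A^T y >= c,  y >= 0.

So the dual LP is:
  minimize  5y1 + 10y2 + 16y3 + 8y4
  subject to:
    y1 + 3y3 + 3y4 >= 6
    y2 + 4y3 + y4 >= 3
    y1, y2, y3, y4 >= 0

Solving the primal: x* = (1.7778, 2.6667).
  primal value c^T x* = 18.6667.
Solving the dual: y* = (0, 0, 0.3333, 1.6667).
  dual value b^T y* = 18.6667.
Strong duality: c^T x* = b^T y*. Confirmed.

18.6667


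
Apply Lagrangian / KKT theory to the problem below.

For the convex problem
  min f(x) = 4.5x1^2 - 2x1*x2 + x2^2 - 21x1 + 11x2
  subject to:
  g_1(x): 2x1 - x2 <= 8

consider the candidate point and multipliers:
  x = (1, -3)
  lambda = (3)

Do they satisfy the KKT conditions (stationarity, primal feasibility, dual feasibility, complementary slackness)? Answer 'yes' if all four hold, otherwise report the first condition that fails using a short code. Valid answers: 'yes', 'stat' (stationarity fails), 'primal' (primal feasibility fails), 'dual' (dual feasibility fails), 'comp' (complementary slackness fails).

Gradient of f: grad f(x) = Q x + c = (-6, 3)
Constraint values g_i(x) = a_i^T x - b_i:
  g_1((1, -3)) = -3
Stationarity residual: grad f(x) + sum_i lambda_i a_i = (0, 0)
  -> stationarity OK
Primal feasibility (all g_i <= 0): OK
Dual feasibility (all lambda_i >= 0): OK
Complementary slackness (lambda_i * g_i(x) = 0 for all i): FAILS

Verdict: the first failing condition is complementary_slackness -> comp.

comp


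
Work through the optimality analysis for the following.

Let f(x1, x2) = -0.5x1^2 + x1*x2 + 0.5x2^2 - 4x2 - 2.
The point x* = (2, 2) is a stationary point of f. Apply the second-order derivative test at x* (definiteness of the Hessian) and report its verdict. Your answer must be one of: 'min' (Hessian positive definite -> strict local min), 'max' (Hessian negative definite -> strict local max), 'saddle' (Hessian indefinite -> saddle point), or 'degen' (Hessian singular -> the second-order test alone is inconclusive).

Compute the Hessian H = grad^2 f:
  H = [[-1, 1], [1, 1]]
Verify stationarity: grad f(x*) = H x* + g = (0, 0).
Eigenvalues of H: -1.4142, 1.4142.
Eigenvalues have mixed signs, so H is indefinite -> x* is a saddle point.

saddle


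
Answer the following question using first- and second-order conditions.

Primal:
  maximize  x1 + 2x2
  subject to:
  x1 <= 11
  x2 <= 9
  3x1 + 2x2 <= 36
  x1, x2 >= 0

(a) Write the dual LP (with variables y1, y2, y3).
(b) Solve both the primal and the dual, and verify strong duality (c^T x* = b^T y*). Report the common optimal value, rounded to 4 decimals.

The standard primal-dual pair for 'max c^T x s.t. A x <= b, x >= 0' is:
  Dual:  min b^T y  s.t.  A^T y >= c,  y >= 0.

So the dual LP is:
  minimize  11y1 + 9y2 + 36y3
  subject to:
    y1 + 3y3 >= 1
    y2 + 2y3 >= 2
    y1, y2, y3 >= 0

Solving the primal: x* = (6, 9).
  primal value c^T x* = 24.
Solving the dual: y* = (0, 1.3333, 0.3333).
  dual value b^T y* = 24.
Strong duality: c^T x* = b^T y*. Confirmed.

24


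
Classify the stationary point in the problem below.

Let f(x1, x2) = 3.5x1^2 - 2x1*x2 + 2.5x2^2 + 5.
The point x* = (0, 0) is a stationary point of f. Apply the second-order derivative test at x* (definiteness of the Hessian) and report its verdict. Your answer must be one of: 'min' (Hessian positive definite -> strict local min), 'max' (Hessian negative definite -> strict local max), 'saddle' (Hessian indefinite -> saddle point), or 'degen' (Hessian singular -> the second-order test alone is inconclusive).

Compute the Hessian H = grad^2 f:
  H = [[7, -2], [-2, 5]]
Verify stationarity: grad f(x*) = H x* + g = (0, 0).
Eigenvalues of H: 3.7639, 8.2361.
Both eigenvalues > 0, so H is positive definite -> x* is a strict local min.

min


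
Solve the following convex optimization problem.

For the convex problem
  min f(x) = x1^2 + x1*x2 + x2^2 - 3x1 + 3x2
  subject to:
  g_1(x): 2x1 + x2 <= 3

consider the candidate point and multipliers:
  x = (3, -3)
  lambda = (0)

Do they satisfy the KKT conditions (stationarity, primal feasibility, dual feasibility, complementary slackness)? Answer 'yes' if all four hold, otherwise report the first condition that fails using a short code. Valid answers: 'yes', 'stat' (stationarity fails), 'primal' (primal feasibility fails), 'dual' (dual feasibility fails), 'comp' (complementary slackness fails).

Gradient of f: grad f(x) = Q x + c = (0, 0)
Constraint values g_i(x) = a_i^T x - b_i:
  g_1((3, -3)) = 0
Stationarity residual: grad f(x) + sum_i lambda_i a_i = (0, 0)
  -> stationarity OK
Primal feasibility (all g_i <= 0): OK
Dual feasibility (all lambda_i >= 0): OK
Complementary slackness (lambda_i * g_i(x) = 0 for all i): OK

Verdict: yes, KKT holds.

yes


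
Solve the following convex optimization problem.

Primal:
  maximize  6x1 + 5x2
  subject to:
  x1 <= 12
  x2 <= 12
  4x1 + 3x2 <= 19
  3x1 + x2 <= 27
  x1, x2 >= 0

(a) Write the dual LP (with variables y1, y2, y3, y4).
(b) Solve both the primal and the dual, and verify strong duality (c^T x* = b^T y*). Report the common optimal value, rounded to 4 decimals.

The standard primal-dual pair for 'max c^T x s.t. A x <= b, x >= 0' is:
  Dual:  min b^T y  s.t.  A^T y >= c,  y >= 0.

So the dual LP is:
  minimize  12y1 + 12y2 + 19y3 + 27y4
  subject to:
    y1 + 4y3 + 3y4 >= 6
    y2 + 3y3 + y4 >= 5
    y1, y2, y3, y4 >= 0

Solving the primal: x* = (0, 6.3333).
  primal value c^T x* = 31.6667.
Solving the dual: y* = (0, 0, 1.6667, 0).
  dual value b^T y* = 31.6667.
Strong duality: c^T x* = b^T y*. Confirmed.

31.6667


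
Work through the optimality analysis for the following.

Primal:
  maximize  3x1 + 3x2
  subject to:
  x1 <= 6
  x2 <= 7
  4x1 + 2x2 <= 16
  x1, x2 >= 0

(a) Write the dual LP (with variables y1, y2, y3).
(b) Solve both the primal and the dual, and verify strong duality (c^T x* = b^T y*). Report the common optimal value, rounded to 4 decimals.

The standard primal-dual pair for 'max c^T x s.t. A x <= b, x >= 0' is:
  Dual:  min b^T y  s.t.  A^T y >= c,  y >= 0.

So the dual LP is:
  minimize  6y1 + 7y2 + 16y3
  subject to:
    y1 + 4y3 >= 3
    y2 + 2y3 >= 3
    y1, y2, y3 >= 0

Solving the primal: x* = (0.5, 7).
  primal value c^T x* = 22.5.
Solving the dual: y* = (0, 1.5, 0.75).
  dual value b^T y* = 22.5.
Strong duality: c^T x* = b^T y*. Confirmed.

22.5


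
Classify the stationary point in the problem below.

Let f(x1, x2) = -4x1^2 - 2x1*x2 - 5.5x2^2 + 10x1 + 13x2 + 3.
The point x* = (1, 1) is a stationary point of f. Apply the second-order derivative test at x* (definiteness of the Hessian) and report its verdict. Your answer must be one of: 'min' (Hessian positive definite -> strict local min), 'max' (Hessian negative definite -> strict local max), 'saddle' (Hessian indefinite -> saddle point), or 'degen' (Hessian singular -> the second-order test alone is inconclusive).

Compute the Hessian H = grad^2 f:
  H = [[-8, -2], [-2, -11]]
Verify stationarity: grad f(x*) = H x* + g = (0, 0).
Eigenvalues of H: -12, -7.
Both eigenvalues < 0, so H is negative definite -> x* is a strict local max.

max


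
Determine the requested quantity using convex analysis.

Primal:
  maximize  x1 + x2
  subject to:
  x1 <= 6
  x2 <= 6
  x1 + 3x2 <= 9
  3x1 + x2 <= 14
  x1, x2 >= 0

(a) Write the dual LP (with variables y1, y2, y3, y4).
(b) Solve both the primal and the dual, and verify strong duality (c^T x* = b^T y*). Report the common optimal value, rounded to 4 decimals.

The standard primal-dual pair for 'max c^T x s.t. A x <= b, x >= 0' is:
  Dual:  min b^T y  s.t.  A^T y >= c,  y >= 0.

So the dual LP is:
  minimize  6y1 + 6y2 + 9y3 + 14y4
  subject to:
    y1 + y3 + 3y4 >= 1
    y2 + 3y3 + y4 >= 1
    y1, y2, y3, y4 >= 0

Solving the primal: x* = (4.125, 1.625).
  primal value c^T x* = 5.75.
Solving the dual: y* = (0, 0, 0.25, 0.25).
  dual value b^T y* = 5.75.
Strong duality: c^T x* = b^T y*. Confirmed.

5.75


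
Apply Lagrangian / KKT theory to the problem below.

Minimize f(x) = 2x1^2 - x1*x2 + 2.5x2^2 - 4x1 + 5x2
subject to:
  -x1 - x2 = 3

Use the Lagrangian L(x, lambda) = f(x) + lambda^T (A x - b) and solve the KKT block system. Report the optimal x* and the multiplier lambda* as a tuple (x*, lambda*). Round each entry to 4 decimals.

Form the Lagrangian:
  L(x, lambda) = (1/2) x^T Q x + c^T x + lambda^T (A x - b)
Stationarity (grad_x L = 0): Q x + c + A^T lambda = 0.
Primal feasibility: A x = b.

This gives the KKT block system:
  [ Q   A^T ] [ x     ]   [-c ]
  [ A    0  ] [ lambda ] = [ b ]

Solving the linear system:
  x*      = (-0.8182, -2.1818)
  lambda* = (-5.0909)
  f(x*)   = 3.8182

x* = (-0.8182, -2.1818), lambda* = (-5.0909)


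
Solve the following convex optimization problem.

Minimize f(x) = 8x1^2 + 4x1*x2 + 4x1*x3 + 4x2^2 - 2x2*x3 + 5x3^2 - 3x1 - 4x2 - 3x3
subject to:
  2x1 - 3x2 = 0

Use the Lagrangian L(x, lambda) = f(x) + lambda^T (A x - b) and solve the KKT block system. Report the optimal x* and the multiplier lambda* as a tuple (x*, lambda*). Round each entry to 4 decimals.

Form the Lagrangian:
  L(x, lambda) = (1/2) x^T Q x + c^T x + lambda^T (A x - b)
Stationarity (grad_x L = 0): Q x + c + A^T lambda = 0.
Primal feasibility: A x = b.

This gives the KKT block system:
  [ Q   A^T ] [ x     ]   [-c ]
  [ A    0  ] [ lambda ] = [ b ]

Solving the linear system:
  x*      = (0.2013, 0.1342, 0.2463)
  lambda* = (-0.8713)
  f(x*)   = -0.9398

x* = (0.2013, 0.1342, 0.2463), lambda* = (-0.8713)


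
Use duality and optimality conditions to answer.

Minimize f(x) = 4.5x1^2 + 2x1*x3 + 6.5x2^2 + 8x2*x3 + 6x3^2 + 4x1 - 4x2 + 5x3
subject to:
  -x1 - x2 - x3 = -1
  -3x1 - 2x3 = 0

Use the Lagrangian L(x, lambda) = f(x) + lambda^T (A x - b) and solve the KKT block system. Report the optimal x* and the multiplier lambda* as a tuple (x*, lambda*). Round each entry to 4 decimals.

Form the Lagrangian:
  L(x, lambda) = (1/2) x^T Q x + c^T x + lambda^T (A x - b)
Stationarity (grad_x L = 0): Q x + c + A^T lambda = 0.
Primal feasibility: A x = b.

This gives the KKT block system:
  [ Q   A^T ] [ x     ]   [-c ]
  [ A    0  ] [ lambda ] = [ b ]

Solving the linear system:
  x*      = (0.5176, 1.2588, -0.7765)
  lambda* = (6.1529, 0.3176)
  f(x*)   = -0.3471

x* = (0.5176, 1.2588, -0.7765), lambda* = (6.1529, 0.3176)


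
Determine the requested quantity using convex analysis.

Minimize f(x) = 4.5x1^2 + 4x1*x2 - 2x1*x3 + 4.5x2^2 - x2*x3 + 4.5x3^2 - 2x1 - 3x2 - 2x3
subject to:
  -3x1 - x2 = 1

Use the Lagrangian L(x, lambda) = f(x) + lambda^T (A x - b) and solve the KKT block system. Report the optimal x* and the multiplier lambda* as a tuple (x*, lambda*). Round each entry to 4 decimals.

Form the Lagrangian:
  L(x, lambda) = (1/2) x^T Q x + c^T x + lambda^T (A x - b)
Stationarity (grad_x L = 0): Q x + c + A^T lambda = 0.
Primal feasibility: A x = b.

This gives the KKT block system:
  [ Q   A^T ] [ x     ]   [-c ]
  [ A    0  ] [ lambda ] = [ b ]

Solving the linear system:
  x*      = (-0.457, 0.371, 0.1619)
  lambda* = (-1.6509)
  f(x*)   = 0.5641

x* = (-0.457, 0.371, 0.1619), lambda* = (-1.6509)


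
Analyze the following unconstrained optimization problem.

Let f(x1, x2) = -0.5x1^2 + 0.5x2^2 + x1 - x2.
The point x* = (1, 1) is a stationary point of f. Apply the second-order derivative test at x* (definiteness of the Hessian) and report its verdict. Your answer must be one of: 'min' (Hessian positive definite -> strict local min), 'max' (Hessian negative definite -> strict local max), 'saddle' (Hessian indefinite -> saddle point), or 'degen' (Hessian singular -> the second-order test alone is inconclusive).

Compute the Hessian H = grad^2 f:
  H = [[-1, 0], [0, 1]]
Verify stationarity: grad f(x*) = H x* + g = (0, 0).
Eigenvalues of H: -1, 1.
Eigenvalues have mixed signs, so H is indefinite -> x* is a saddle point.

saddle


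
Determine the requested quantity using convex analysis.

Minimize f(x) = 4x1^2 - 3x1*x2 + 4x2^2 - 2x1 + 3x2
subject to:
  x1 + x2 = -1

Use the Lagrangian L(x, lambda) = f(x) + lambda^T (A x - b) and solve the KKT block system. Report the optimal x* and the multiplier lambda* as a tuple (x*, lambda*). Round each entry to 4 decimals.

Form the Lagrangian:
  L(x, lambda) = (1/2) x^T Q x + c^T x + lambda^T (A x - b)
Stationarity (grad_x L = 0): Q x + c + A^T lambda = 0.
Primal feasibility: A x = b.

This gives the KKT block system:
  [ Q   A^T ] [ x     ]   [-c ]
  [ A    0  ] [ lambda ] = [ b ]

Solving the linear system:
  x*      = (-0.2727, -0.7273)
  lambda* = (2)
  f(x*)   = 0.1818

x* = (-0.2727, -0.7273), lambda* = (2)


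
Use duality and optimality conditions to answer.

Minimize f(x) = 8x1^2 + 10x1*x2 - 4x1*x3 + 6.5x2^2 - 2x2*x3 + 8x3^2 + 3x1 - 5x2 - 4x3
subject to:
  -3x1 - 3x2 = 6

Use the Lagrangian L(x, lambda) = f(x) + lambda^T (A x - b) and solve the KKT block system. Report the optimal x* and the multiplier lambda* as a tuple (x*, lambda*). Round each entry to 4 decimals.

Form the Lagrangian:
  L(x, lambda) = (1/2) x^T Q x + c^T x + lambda^T (A x - b)
Stationarity (grad_x L = 0): Q x + c + A^T lambda = 0.
Primal feasibility: A x = b.

This gives the KKT block system:
  [ Q   A^T ] [ x     ]   [-c ]
  [ A    0  ] [ lambda ] = [ b ]

Solving the linear system:
  x*      = (-1.6, -0.4, -0.2)
  lambda* = (-8.6)
  f(x*)   = 24.8

x* = (-1.6, -0.4, -0.2), lambda* = (-8.6)


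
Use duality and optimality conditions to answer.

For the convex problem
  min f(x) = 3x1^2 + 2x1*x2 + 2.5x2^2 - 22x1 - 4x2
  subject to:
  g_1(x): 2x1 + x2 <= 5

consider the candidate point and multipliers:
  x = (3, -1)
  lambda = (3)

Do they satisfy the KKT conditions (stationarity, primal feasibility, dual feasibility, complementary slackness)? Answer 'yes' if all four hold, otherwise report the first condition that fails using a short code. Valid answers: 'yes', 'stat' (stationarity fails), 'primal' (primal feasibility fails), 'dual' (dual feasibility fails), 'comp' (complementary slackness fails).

Gradient of f: grad f(x) = Q x + c = (-6, -3)
Constraint values g_i(x) = a_i^T x - b_i:
  g_1((3, -1)) = 0
Stationarity residual: grad f(x) + sum_i lambda_i a_i = (0, 0)
  -> stationarity OK
Primal feasibility (all g_i <= 0): OK
Dual feasibility (all lambda_i >= 0): OK
Complementary slackness (lambda_i * g_i(x) = 0 for all i): OK

Verdict: yes, KKT holds.

yes


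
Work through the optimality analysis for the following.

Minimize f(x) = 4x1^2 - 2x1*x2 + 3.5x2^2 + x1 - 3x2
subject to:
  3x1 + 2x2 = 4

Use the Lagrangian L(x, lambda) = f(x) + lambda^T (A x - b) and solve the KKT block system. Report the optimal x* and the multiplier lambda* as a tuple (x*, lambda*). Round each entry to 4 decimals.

Form the Lagrangian:
  L(x, lambda) = (1/2) x^T Q x + c^T x + lambda^T (A x - b)
Stationarity (grad_x L = 0): Q x + c + A^T lambda = 0.
Primal feasibility: A x = b.

This gives the KKT block system:
  [ Q   A^T ] [ x     ]   [-c ]
  [ A    0  ] [ lambda ] = [ b ]

Solving the linear system:
  x*      = (0.6555, 1.0168)
  lambda* = (-1.4034)
  f(x*)   = 1.6092

x* = (0.6555, 1.0168), lambda* = (-1.4034)


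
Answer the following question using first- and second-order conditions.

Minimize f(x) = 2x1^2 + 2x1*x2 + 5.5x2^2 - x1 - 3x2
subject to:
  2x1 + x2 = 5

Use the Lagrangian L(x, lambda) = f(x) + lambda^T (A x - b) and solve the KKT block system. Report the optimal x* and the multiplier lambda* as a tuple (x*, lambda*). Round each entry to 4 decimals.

Form the Lagrangian:
  L(x, lambda) = (1/2) x^T Q x + c^T x + lambda^T (A x - b)
Stationarity (grad_x L = 0): Q x + c + A^T lambda = 0.
Primal feasibility: A x = b.

This gives the KKT block system:
  [ Q   A^T ] [ x     ]   [-c ]
  [ A    0  ] [ lambda ] = [ b ]

Solving the linear system:
  x*      = (2.375, 0.25)
  lambda* = (-4.5)
  f(x*)   = 9.6875

x* = (2.375, 0.25), lambda* = (-4.5)


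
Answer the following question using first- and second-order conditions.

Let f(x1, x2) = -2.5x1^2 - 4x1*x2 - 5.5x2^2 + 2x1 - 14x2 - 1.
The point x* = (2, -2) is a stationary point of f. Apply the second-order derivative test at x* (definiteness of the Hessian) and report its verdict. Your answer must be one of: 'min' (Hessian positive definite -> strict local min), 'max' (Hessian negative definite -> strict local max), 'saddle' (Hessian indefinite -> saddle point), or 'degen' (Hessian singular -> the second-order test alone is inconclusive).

Compute the Hessian H = grad^2 f:
  H = [[-5, -4], [-4, -11]]
Verify stationarity: grad f(x*) = H x* + g = (0, 0).
Eigenvalues of H: -13, -3.
Both eigenvalues < 0, so H is negative definite -> x* is a strict local max.

max


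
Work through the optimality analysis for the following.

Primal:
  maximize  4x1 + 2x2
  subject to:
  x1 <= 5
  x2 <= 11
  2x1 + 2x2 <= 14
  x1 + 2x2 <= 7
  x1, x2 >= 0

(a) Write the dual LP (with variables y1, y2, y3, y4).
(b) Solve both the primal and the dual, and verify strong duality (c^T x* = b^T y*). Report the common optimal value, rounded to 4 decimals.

The standard primal-dual pair for 'max c^T x s.t. A x <= b, x >= 0' is:
  Dual:  min b^T y  s.t.  A^T y >= c,  y >= 0.

So the dual LP is:
  minimize  5y1 + 11y2 + 14y3 + 7y4
  subject to:
    y1 + 2y3 + y4 >= 4
    y2 + 2y3 + 2y4 >= 2
    y1, y2, y3, y4 >= 0

Solving the primal: x* = (5, 1).
  primal value c^T x* = 22.
Solving the dual: y* = (3, 0, 0, 1).
  dual value b^T y* = 22.
Strong duality: c^T x* = b^T y*. Confirmed.

22


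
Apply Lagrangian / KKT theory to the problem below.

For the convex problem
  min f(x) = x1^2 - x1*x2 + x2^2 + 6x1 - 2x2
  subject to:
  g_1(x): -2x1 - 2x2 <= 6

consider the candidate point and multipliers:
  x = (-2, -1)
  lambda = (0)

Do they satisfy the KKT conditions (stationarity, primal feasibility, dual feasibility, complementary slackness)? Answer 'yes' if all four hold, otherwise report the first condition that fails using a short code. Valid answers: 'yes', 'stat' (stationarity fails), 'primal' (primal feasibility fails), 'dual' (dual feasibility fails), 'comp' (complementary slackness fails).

Gradient of f: grad f(x) = Q x + c = (3, -2)
Constraint values g_i(x) = a_i^T x - b_i:
  g_1((-2, -1)) = 0
Stationarity residual: grad f(x) + sum_i lambda_i a_i = (3, -2)
  -> stationarity FAILS
Primal feasibility (all g_i <= 0): OK
Dual feasibility (all lambda_i >= 0): OK
Complementary slackness (lambda_i * g_i(x) = 0 for all i): OK

Verdict: the first failing condition is stationarity -> stat.

stat


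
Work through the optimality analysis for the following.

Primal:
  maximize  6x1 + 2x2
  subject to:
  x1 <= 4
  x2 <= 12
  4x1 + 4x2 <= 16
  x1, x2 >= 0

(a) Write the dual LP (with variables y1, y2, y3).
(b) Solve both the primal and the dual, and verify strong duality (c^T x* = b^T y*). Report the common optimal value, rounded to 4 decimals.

The standard primal-dual pair for 'max c^T x s.t. A x <= b, x >= 0' is:
  Dual:  min b^T y  s.t.  A^T y >= c,  y >= 0.

So the dual LP is:
  minimize  4y1 + 12y2 + 16y3
  subject to:
    y1 + 4y3 >= 6
    y2 + 4y3 >= 2
    y1, y2, y3 >= 0

Solving the primal: x* = (4, 0).
  primal value c^T x* = 24.
Solving the dual: y* = (4, 0, 0.5).
  dual value b^T y* = 24.
Strong duality: c^T x* = b^T y*. Confirmed.

24


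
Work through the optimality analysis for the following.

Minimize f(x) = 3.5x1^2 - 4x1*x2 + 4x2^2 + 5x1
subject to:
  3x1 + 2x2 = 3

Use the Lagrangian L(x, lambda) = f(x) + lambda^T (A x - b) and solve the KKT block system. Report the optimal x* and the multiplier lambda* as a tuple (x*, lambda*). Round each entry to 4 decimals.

Form the Lagrangian:
  L(x, lambda) = (1/2) x^T Q x + c^T x + lambda^T (A x - b)
Stationarity (grad_x L = 0): Q x + c + A^T lambda = 0.
Primal feasibility: A x = b.

This gives the KKT block system:
  [ Q   A^T ] [ x     ]   [-c ]
  [ A    0  ] [ lambda ] = [ b ]

Solving the linear system:
  x*      = (0.5135, 0.7297)
  lambda* = (-1.8919)
  f(x*)   = 4.1216

x* = (0.5135, 0.7297), lambda* = (-1.8919)


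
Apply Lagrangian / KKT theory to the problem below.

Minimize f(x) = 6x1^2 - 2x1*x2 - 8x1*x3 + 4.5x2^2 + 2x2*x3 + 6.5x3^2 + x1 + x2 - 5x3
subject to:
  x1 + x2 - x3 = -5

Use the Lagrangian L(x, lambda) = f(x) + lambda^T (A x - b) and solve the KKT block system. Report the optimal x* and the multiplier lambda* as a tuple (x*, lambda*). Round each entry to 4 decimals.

Form the Lagrangian:
  L(x, lambda) = (1/2) x^T Q x + c^T x + lambda^T (A x - b)
Stationarity (grad_x L = 0): Q x + c + A^T lambda = 0.
Primal feasibility: A x = b.

This gives the KKT block system:
  [ Q   A^T ] [ x     ]   [-c ]
  [ A    0  ] [ lambda ] = [ b ]

Solving the linear system:
  x*      = (-0.9139, -2.555, 1.5311)
  lambda* = (17.1053)
  f(x*)   = 37.201

x* = (-0.9139, -2.555, 1.5311), lambda* = (17.1053)


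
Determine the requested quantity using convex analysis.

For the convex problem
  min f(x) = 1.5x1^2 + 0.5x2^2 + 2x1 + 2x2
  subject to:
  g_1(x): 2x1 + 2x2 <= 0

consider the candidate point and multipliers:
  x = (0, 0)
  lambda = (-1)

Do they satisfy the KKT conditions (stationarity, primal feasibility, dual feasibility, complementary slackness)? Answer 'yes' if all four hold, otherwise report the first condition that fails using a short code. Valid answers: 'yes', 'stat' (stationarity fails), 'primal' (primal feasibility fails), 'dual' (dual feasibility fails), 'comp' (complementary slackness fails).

Gradient of f: grad f(x) = Q x + c = (2, 2)
Constraint values g_i(x) = a_i^T x - b_i:
  g_1((0, 0)) = 0
Stationarity residual: grad f(x) + sum_i lambda_i a_i = (0, 0)
  -> stationarity OK
Primal feasibility (all g_i <= 0): OK
Dual feasibility (all lambda_i >= 0): FAILS
Complementary slackness (lambda_i * g_i(x) = 0 for all i): OK

Verdict: the first failing condition is dual_feasibility -> dual.

dual


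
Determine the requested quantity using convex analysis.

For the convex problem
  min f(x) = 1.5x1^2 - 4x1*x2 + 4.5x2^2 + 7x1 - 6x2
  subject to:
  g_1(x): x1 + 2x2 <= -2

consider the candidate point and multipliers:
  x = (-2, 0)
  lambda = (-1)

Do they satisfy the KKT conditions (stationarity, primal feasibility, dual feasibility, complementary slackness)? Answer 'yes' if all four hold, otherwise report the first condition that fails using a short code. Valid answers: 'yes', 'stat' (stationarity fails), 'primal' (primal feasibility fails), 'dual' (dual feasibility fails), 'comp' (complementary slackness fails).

Gradient of f: grad f(x) = Q x + c = (1, 2)
Constraint values g_i(x) = a_i^T x - b_i:
  g_1((-2, 0)) = 0
Stationarity residual: grad f(x) + sum_i lambda_i a_i = (0, 0)
  -> stationarity OK
Primal feasibility (all g_i <= 0): OK
Dual feasibility (all lambda_i >= 0): FAILS
Complementary slackness (lambda_i * g_i(x) = 0 for all i): OK

Verdict: the first failing condition is dual_feasibility -> dual.

dual


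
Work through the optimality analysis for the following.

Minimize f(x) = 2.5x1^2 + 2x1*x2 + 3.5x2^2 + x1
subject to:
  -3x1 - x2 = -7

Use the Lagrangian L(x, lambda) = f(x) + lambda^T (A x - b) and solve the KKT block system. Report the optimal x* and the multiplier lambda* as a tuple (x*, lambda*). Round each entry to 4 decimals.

Form the Lagrangian:
  L(x, lambda) = (1/2) x^T Q x + c^T x + lambda^T (A x - b)
Stationarity (grad_x L = 0): Q x + c + A^T lambda = 0.
Primal feasibility: A x = b.

This gives the KKT block system:
  [ Q   A^T ] [ x     ]   [-c ]
  [ A    0  ] [ lambda ] = [ b ]

Solving the linear system:
  x*      = (2.3571, -0.0714)
  lambda* = (4.2143)
  f(x*)   = 15.9286

x* = (2.3571, -0.0714), lambda* = (4.2143)


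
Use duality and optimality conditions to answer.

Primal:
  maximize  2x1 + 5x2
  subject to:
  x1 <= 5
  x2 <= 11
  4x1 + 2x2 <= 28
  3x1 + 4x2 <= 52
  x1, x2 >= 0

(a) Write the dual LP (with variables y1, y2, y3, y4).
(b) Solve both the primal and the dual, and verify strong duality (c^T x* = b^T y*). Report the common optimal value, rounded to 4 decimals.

The standard primal-dual pair for 'max c^T x s.t. A x <= b, x >= 0' is:
  Dual:  min b^T y  s.t.  A^T y >= c,  y >= 0.

So the dual LP is:
  minimize  5y1 + 11y2 + 28y3 + 52y4
  subject to:
    y1 + 4y3 + 3y4 >= 2
    y2 + 2y3 + 4y4 >= 5
    y1, y2, y3, y4 >= 0

Solving the primal: x* = (1.5, 11).
  primal value c^T x* = 58.
Solving the dual: y* = (0, 4, 0.5, 0).
  dual value b^T y* = 58.
Strong duality: c^T x* = b^T y*. Confirmed.

58


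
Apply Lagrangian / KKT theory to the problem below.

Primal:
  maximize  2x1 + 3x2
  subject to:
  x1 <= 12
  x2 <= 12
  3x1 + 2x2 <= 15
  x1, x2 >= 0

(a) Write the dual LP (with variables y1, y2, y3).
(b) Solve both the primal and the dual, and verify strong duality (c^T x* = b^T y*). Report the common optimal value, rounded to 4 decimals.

The standard primal-dual pair for 'max c^T x s.t. A x <= b, x >= 0' is:
  Dual:  min b^T y  s.t.  A^T y >= c,  y >= 0.

So the dual LP is:
  minimize  12y1 + 12y2 + 15y3
  subject to:
    y1 + 3y3 >= 2
    y2 + 2y3 >= 3
    y1, y2, y3 >= 0

Solving the primal: x* = (0, 7.5).
  primal value c^T x* = 22.5.
Solving the dual: y* = (0, 0, 1.5).
  dual value b^T y* = 22.5.
Strong duality: c^T x* = b^T y*. Confirmed.

22.5


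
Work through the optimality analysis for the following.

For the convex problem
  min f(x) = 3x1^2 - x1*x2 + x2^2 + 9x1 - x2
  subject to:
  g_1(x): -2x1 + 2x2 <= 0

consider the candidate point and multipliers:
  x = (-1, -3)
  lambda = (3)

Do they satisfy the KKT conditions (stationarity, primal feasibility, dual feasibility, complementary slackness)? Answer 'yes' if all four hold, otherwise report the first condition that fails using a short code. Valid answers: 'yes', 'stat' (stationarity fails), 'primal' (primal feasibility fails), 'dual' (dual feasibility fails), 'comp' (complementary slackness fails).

Gradient of f: grad f(x) = Q x + c = (6, -6)
Constraint values g_i(x) = a_i^T x - b_i:
  g_1((-1, -3)) = -4
Stationarity residual: grad f(x) + sum_i lambda_i a_i = (0, 0)
  -> stationarity OK
Primal feasibility (all g_i <= 0): OK
Dual feasibility (all lambda_i >= 0): OK
Complementary slackness (lambda_i * g_i(x) = 0 for all i): FAILS

Verdict: the first failing condition is complementary_slackness -> comp.

comp


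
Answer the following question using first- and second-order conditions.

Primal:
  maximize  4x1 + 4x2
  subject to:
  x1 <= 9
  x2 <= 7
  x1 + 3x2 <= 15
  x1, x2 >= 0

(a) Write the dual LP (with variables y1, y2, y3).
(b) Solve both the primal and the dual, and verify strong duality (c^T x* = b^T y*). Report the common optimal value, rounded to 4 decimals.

The standard primal-dual pair for 'max c^T x s.t. A x <= b, x >= 0' is:
  Dual:  min b^T y  s.t.  A^T y >= c,  y >= 0.

So the dual LP is:
  minimize  9y1 + 7y2 + 15y3
  subject to:
    y1 + y3 >= 4
    y2 + 3y3 >= 4
    y1, y2, y3 >= 0

Solving the primal: x* = (9, 2).
  primal value c^T x* = 44.
Solving the dual: y* = (2.6667, 0, 1.3333).
  dual value b^T y* = 44.
Strong duality: c^T x* = b^T y*. Confirmed.

44


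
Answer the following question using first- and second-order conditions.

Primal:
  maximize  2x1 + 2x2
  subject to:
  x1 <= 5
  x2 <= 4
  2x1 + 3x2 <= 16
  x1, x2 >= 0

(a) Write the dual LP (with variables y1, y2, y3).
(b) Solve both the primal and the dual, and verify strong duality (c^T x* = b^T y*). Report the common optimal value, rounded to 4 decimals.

The standard primal-dual pair for 'max c^T x s.t. A x <= b, x >= 0' is:
  Dual:  min b^T y  s.t.  A^T y >= c,  y >= 0.

So the dual LP is:
  minimize  5y1 + 4y2 + 16y3
  subject to:
    y1 + 2y3 >= 2
    y2 + 3y3 >= 2
    y1, y2, y3 >= 0

Solving the primal: x* = (5, 2).
  primal value c^T x* = 14.
Solving the dual: y* = (0.6667, 0, 0.6667).
  dual value b^T y* = 14.
Strong duality: c^T x* = b^T y*. Confirmed.

14


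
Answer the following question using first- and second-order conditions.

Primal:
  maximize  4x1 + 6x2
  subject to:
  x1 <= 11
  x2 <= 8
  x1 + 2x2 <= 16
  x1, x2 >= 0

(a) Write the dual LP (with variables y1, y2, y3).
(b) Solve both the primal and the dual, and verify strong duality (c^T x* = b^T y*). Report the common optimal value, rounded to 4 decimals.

The standard primal-dual pair for 'max c^T x s.t. A x <= b, x >= 0' is:
  Dual:  min b^T y  s.t.  A^T y >= c,  y >= 0.

So the dual LP is:
  minimize  11y1 + 8y2 + 16y3
  subject to:
    y1 + y3 >= 4
    y2 + 2y3 >= 6
    y1, y2, y3 >= 0

Solving the primal: x* = (11, 2.5).
  primal value c^T x* = 59.
Solving the dual: y* = (1, 0, 3).
  dual value b^T y* = 59.
Strong duality: c^T x* = b^T y*. Confirmed.

59


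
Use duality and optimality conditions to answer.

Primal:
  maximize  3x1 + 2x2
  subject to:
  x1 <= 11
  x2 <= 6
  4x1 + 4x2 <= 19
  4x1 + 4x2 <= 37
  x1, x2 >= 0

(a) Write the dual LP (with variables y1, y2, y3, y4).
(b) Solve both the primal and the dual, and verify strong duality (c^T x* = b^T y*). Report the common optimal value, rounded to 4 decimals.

The standard primal-dual pair for 'max c^T x s.t. A x <= b, x >= 0' is:
  Dual:  min b^T y  s.t.  A^T y >= c,  y >= 0.

So the dual LP is:
  minimize  11y1 + 6y2 + 19y3 + 37y4
  subject to:
    y1 + 4y3 + 4y4 >= 3
    y2 + 4y3 + 4y4 >= 2
    y1, y2, y3, y4 >= 0

Solving the primal: x* = (4.75, 0).
  primal value c^T x* = 14.25.
Solving the dual: y* = (0, 0, 0.75, 0).
  dual value b^T y* = 14.25.
Strong duality: c^T x* = b^T y*. Confirmed.

14.25


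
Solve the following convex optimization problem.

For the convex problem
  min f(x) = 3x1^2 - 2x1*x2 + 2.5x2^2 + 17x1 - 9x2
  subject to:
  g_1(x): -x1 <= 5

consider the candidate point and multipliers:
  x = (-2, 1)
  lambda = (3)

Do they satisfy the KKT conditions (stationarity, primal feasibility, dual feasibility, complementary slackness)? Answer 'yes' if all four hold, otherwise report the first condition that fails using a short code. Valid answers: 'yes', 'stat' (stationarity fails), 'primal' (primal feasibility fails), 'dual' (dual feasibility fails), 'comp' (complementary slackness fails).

Gradient of f: grad f(x) = Q x + c = (3, 0)
Constraint values g_i(x) = a_i^T x - b_i:
  g_1((-2, 1)) = -3
Stationarity residual: grad f(x) + sum_i lambda_i a_i = (0, 0)
  -> stationarity OK
Primal feasibility (all g_i <= 0): OK
Dual feasibility (all lambda_i >= 0): OK
Complementary slackness (lambda_i * g_i(x) = 0 for all i): FAILS

Verdict: the first failing condition is complementary_slackness -> comp.

comp


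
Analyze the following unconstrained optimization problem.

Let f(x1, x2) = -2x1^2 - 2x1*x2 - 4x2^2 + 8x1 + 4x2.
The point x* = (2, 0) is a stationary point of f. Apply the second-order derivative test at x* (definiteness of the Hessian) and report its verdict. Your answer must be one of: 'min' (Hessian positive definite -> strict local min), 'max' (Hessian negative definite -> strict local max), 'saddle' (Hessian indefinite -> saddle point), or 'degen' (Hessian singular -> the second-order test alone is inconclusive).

Compute the Hessian H = grad^2 f:
  H = [[-4, -2], [-2, -8]]
Verify stationarity: grad f(x*) = H x* + g = (0, 0).
Eigenvalues of H: -8.8284, -3.1716.
Both eigenvalues < 0, so H is negative definite -> x* is a strict local max.

max


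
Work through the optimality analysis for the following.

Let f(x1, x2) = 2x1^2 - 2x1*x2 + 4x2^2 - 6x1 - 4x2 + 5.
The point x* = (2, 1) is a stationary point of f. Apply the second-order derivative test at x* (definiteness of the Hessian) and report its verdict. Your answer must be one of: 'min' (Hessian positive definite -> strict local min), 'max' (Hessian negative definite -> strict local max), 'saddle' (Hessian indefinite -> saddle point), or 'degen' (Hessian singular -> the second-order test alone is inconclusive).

Compute the Hessian H = grad^2 f:
  H = [[4, -2], [-2, 8]]
Verify stationarity: grad f(x*) = H x* + g = (0, 0).
Eigenvalues of H: 3.1716, 8.8284.
Both eigenvalues > 0, so H is positive definite -> x* is a strict local min.

min


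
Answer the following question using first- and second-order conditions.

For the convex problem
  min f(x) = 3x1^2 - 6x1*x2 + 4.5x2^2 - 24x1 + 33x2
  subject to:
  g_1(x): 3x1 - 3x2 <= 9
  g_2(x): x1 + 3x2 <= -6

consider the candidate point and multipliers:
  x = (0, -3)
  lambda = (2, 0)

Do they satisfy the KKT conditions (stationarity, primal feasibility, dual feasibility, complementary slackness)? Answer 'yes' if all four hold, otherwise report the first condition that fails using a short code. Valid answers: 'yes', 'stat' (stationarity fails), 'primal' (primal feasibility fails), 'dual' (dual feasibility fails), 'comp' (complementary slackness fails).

Gradient of f: grad f(x) = Q x + c = (-6, 6)
Constraint values g_i(x) = a_i^T x - b_i:
  g_1((0, -3)) = 0
  g_2((0, -3)) = -3
Stationarity residual: grad f(x) + sum_i lambda_i a_i = (0, 0)
  -> stationarity OK
Primal feasibility (all g_i <= 0): OK
Dual feasibility (all lambda_i >= 0): OK
Complementary slackness (lambda_i * g_i(x) = 0 for all i): OK

Verdict: yes, KKT holds.

yes
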